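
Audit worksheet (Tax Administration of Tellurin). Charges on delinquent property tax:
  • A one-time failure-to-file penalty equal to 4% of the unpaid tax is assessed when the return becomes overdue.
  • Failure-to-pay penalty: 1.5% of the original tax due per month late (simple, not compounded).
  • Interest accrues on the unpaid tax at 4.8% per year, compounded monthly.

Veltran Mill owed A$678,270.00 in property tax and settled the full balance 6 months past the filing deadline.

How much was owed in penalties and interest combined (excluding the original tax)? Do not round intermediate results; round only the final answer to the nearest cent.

A$104,617.24

Failure-to-file penalty: 4% × A$678,270.00 = A$27,130.80
Failure-to-pay penalty: 6 × 1.5% × A$678,270.00 = A$61,044.30
Interest (4.8%/yr ÷ 12 = 0.4%/month): A$678,270.00 × ((1 + 0.004)^6 − 1) = A$16,442.1356…
Penalties + interest = A$88,175.1000 + A$16,442.1356… = A$104,617.24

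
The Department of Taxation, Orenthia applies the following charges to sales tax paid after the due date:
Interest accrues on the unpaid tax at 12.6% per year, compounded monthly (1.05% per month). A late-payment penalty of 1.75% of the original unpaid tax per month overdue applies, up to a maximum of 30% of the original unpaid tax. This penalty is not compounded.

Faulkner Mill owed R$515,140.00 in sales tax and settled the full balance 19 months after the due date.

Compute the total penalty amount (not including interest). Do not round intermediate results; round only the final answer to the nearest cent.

Penalty (uncapped): 19 × 1.75% × R$515,140.00 = R$171,284.05; cap = 30% × R$515,140.00 = R$154,542.00 → penalty = R$154,542.00

R$154,542.00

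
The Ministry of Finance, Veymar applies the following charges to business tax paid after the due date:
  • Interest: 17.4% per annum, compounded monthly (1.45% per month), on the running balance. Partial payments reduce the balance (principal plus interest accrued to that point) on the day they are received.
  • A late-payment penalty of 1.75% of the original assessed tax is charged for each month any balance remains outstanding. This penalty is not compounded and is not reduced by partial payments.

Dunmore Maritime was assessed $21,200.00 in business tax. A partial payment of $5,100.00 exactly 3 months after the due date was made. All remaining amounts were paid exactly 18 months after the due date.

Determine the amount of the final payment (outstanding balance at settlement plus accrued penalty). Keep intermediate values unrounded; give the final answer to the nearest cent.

$27,819.66

Balance at month 3: $21,200.0000 × (1 + 0.0145)^3 = $22,135.6365…
After $5,100.00 payment: $22,135.6365… − $5,100.00 = $17,035.6365…
Balance at month 18: $17,035.6365… × (1 + 0.0145)^15 = $21,141.6625…
Penalty: 18 × 1.75% × $21,200.00 = $6,678.00
Final settlement = outstanding balance + penalty = $21,141.6625… + $6,678.00 = $27,819.66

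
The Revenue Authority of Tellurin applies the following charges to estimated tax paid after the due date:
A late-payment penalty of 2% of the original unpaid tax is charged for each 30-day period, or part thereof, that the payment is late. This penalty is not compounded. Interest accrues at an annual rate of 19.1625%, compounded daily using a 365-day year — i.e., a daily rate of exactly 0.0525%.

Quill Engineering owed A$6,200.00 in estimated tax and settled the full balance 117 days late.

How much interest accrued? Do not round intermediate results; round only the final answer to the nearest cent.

Interest: A$6,200.00 × ((1 + 0.000525)^117 − 1) = A$6,200.00 × 0.06333360… = A$392.6683…

A$392.67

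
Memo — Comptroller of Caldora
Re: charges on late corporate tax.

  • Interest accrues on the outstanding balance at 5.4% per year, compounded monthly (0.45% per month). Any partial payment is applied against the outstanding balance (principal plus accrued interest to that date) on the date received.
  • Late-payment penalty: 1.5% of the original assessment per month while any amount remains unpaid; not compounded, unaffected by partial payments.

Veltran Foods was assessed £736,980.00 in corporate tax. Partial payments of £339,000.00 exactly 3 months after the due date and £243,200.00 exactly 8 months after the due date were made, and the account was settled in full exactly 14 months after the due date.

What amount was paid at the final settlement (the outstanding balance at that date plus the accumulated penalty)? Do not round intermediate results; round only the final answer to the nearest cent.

£333,554.44

Balance at month 3: £736,980.0000 × (1 + 0.0045)^3 = £746,974.0687…
After £339,000.00 payment: £746,974.0687… − £339,000.00 = £407,974.0687…
Balance at month 8: £407,974.0687… × (1 + 0.0045)^5 = £417,236.4726…
After £243,200.00 payment: £417,236.4726… − £243,200.00 = £174,036.4726…
Balance at month 14: £174,036.4726… × (1 + 0.0045)^6 = £178,788.6392…
Penalty: 14 × 1.5% × £736,980.00 = £154,765.80
Final settlement = outstanding balance + penalty = £178,788.6392… + £154,765.80 = £333,554.44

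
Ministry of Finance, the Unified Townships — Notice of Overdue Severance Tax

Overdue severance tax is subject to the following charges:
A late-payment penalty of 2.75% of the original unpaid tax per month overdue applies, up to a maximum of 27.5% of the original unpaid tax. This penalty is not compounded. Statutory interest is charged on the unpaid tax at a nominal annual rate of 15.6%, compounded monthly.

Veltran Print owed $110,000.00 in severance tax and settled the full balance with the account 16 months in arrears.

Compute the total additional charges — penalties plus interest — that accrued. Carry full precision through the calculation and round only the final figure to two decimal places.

Penalty (uncapped): 16 × 2.75% × $110,000.00 = $48,400.00; cap = 27.5% × $110,000.00 = $30,250.00 → penalty = $30,250.00
Interest (15.6%/yr ÷ 12 = 1.3%/month): $110,000.00 × ((1 + 0.013)^16 − 1) = $25,252.0358…
Penalties + interest = $30,250.0000 + $25,252.0358… = $55,502.04

$55,502.04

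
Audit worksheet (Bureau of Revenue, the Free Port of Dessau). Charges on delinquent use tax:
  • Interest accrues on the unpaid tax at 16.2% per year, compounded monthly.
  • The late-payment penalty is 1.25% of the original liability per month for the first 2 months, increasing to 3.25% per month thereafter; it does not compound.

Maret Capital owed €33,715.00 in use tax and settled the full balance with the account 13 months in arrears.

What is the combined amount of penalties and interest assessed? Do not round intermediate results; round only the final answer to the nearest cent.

€19,316.79

Penalty, months 1–2: 2 × 1.25% × €33,715.00 = €842.88…
Penalty, months 3–13: 11 × 3.25% × €33,715.00 = €12,053.11…
Interest (16.2%/yr ÷ 12 = 1.35%/month): €33,715.00 × ((1 + 0.0135)^13 − 1) = €6,420.8027…
Penalties + interest = €12,895.9875 + €6,420.8027… = €19,316.79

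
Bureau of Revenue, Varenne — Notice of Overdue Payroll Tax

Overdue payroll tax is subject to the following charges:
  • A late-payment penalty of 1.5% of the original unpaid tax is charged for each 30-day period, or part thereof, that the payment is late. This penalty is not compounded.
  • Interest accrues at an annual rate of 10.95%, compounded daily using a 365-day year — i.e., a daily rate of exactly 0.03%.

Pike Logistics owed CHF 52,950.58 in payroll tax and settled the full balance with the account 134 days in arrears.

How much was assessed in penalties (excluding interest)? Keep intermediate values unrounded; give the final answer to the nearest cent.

CHF 3,971.29

Penalty periods: ⌈134/30⌉ = 5; penalty = 5 × 1.5% × CHF 52,950.58 = CHF 3,971.29…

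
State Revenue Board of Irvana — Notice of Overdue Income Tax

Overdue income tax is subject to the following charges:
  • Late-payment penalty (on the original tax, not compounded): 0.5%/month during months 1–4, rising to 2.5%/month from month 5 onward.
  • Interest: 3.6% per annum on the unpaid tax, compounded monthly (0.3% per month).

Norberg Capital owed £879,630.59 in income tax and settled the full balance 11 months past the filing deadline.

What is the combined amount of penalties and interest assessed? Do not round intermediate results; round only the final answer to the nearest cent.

Penalty, months 1–4: 4 × 0.5% × £879,630.59 = £17,592.61…
Penalty, months 5–11: 7 × 2.5% × £879,630.59 = £153,935.35…
Interest: £879,630.59 × ((1 + 0.003)^11 − 1) = £879,630.59 × 0.0334995… = £29,467.1690…
Penalties + interest = £171,527.9651… + £29,467.1690… = £200,995.13

£200,995.13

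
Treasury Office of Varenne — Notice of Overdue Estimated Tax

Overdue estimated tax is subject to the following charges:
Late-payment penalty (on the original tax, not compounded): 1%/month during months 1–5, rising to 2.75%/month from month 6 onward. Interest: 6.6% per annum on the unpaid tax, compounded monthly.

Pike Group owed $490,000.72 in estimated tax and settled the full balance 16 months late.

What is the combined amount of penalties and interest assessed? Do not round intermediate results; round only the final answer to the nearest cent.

Penalty, months 1–5: 5 × 1% × $490,000.72 = $24,500.04…
Penalty, months 6–16: 11 × 2.75% × $490,000.72 = $148,225.22…
Interest (6.6%/yr ÷ 12 = 0.55%/month): $490,000.72 × ((1 + 0.0055)^16 − 1) = $44,945.2463…
Penalties + interest = $172,725.2538 + $44,945.2463… = $217,670.50

$217,670.50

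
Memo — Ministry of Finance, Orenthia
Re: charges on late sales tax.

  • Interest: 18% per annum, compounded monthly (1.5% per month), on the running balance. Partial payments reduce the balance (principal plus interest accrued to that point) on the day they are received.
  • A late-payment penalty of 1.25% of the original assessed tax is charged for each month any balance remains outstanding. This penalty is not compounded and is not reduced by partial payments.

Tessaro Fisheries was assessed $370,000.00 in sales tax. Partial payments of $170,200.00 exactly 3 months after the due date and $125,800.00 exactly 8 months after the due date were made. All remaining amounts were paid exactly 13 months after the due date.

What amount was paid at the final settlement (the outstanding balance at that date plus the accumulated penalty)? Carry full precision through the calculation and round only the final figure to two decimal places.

$176,093.03

Balance at month 3: $370,000.0000 × (1 + 0.015)^3 = $386,900.9988…
After $170,200.00 payment: $386,900.9988… − $170,200.00 = $216,700.9988…
Balance at month 8: $216,700.9988… × (1 + 0.015)^5 = $233,448.5196…
After $125,800.00 payment: $233,448.5196… − $125,800.00 = $107,648.5196…
Balance at month 13: $107,648.5196… × (1 + 0.015)^5 = $115,968.0282…
Penalty: 13 × 1.25% × $370,000.00 = $60,125.00
Final settlement = outstanding balance + penalty = $115,968.0282… + $60,125.00 = $176,093.03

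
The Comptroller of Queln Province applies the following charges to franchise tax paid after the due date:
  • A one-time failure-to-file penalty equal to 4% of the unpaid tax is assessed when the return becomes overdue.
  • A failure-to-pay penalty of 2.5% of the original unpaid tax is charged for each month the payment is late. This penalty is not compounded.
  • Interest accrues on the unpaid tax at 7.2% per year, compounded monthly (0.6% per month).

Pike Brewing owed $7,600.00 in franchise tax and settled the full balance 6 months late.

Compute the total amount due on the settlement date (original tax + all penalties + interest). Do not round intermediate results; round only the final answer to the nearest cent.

Failure-to-file penalty: 4% × $7,600.00 = $304.00
Failure-to-pay penalty = 2.5% × $7,600.00 × 6 mo = $1,140.00
Interest: $7,600.00 × ((1 + 0.006)^6 − 1) = $7,600.00 × 0.0365443… = $277.7370…
Total = $7,600.00 + $1,444.0000 + $277.7370… = $9,321.74

$9,321.74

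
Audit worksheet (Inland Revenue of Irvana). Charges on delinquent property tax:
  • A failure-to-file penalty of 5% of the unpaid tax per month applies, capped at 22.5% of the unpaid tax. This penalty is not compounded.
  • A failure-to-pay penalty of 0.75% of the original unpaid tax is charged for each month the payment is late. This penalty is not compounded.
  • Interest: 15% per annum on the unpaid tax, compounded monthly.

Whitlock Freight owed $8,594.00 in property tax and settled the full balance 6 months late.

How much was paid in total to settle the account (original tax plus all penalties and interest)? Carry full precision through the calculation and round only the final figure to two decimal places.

Failure-to-file: 6 × 5% × $8,594.00 = $2,578.20, capped at 22.5% × $8,594.00 = $1,933.65
Failure-to-pay penalty: 6 × 0.75% × $8,594.00 = $386.73
Interest (15%/yr ÷ 12 = 1.25%/month): $8,594.00 × ((1 + 0.0125)^6 − 1) = $665.0311…
Total = $8,594.00 + $2,320.3800 + $665.0311… = $11,579.41

$11,579.41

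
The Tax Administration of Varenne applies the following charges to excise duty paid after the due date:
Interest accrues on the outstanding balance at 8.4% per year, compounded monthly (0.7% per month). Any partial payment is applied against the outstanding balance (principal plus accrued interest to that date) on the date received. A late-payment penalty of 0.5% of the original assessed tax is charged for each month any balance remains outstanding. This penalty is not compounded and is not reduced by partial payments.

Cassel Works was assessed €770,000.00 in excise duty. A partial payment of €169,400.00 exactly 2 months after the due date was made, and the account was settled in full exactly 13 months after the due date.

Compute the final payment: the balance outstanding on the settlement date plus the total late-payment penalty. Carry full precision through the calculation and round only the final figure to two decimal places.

Balance at month 2: €770,000.0000 × (1 + 0.007)^2 = €780,817.7300
After €169,400.00 payment: €780,817.7300 − €169,400.00 = €611,417.7300
Balance at month 13: €611,417.7300 × (1 + 0.007)^11 = €660,179.7584…
Penalty: 13 × 0.5% × €770,000.00 = €50,050.00
Final settlement = outstanding balance + penalty = €660,179.7584… + €50,050.00 = €710,229.76

€710,229.76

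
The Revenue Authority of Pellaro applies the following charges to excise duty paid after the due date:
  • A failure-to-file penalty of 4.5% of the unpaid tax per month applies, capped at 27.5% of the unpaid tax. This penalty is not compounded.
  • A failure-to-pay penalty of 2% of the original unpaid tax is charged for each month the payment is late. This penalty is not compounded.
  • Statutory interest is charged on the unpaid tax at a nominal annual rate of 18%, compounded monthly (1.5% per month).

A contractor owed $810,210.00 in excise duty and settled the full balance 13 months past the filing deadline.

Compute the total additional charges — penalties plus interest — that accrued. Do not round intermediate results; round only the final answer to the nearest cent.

Failure-to-file: 13 × 4.5% × $810,210.00 = $473,972.85, capped at 27.5% × $810,210.00 = $222,807.75
Failure-to-pay penalty: 13 × 2% × $810,210.00 = $210,654.60
Interest: $810,210.00 × ((1 + 0.015)^13 − 1) = $810,210.00 × 0.2135524… = $173,022.3257…
Penalties + interest = $433,462.3500 + $173,022.3257… = $606,484.68

$606,484.68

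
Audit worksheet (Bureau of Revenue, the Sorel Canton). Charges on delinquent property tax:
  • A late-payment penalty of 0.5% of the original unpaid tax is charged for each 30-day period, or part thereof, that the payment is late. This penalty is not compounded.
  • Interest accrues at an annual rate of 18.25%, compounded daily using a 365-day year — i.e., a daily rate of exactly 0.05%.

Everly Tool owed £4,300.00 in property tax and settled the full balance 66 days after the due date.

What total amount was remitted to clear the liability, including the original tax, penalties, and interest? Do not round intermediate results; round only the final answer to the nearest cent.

Penalty periods: ⌈66/30⌉ = 3; penalty = 3 × 0.5% × £4,300.00 = £64.50
Interest: £4,300.00 × ((1 + 0.0005)^66 − 1) = £4,300.00 × 0.03354202… = £144.2307…
Total = £4,300.00 + £64.5000 + £144.2307… = £4,508.73

£4,508.73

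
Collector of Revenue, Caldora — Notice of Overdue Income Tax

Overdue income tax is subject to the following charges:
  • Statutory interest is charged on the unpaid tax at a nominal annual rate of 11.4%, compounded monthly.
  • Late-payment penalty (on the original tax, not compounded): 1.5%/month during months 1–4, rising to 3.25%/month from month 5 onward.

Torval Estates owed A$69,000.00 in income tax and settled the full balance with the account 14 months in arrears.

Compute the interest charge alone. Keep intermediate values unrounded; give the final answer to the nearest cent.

Interest (11.4%/yr ÷ 12 = 0.95%/month): A$69,000.00 × ((1 + 0.0095)^14 − 1) = A$9,765.7870…

A$9,765.79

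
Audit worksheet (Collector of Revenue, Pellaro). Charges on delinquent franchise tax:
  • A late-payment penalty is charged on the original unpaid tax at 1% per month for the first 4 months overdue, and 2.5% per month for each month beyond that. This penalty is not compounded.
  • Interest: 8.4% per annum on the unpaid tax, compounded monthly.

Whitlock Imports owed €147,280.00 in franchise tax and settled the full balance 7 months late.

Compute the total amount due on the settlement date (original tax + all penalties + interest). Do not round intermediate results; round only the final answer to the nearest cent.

€171,587.25

Penalty, months 1–4: 4 × 1% × €147,280.00 = €5,891.20
Penalty, months 5–7: 3 × 2.5% × €147,280.00 = €11,046.00
Interest (8.4%/yr ÷ 12 = 0.7%/month): €147,280.00 × ((1 + 0.007)^7 − 1) = €7,370.0516…
Total = €147,280.00 + €16,937.2000 + €7,370.0516… = €171,587.25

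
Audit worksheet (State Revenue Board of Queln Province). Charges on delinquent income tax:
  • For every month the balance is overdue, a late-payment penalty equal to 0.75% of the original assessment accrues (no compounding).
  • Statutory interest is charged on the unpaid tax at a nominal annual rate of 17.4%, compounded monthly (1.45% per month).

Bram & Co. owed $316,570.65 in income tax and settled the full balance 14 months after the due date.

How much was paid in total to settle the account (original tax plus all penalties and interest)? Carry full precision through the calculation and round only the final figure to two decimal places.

Late-payment penalty = 0.75% × $316,570.65 × 14 mo = $33,239.92…
Interest: $316,570.65 × ((1 + 0.0145)^14 − 1) = $316,570.65 × 0.2232880… = $70,686.4306…
Total = $316,570.65 + $33,239.9183… + $70,686.4306… = $420,497.00

$420,497.00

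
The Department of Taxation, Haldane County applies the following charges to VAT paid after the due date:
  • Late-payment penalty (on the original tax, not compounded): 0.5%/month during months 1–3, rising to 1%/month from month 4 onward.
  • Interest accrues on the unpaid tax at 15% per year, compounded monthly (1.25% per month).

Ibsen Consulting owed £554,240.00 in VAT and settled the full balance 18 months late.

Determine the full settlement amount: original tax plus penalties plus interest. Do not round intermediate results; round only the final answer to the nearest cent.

£784,569.61

Penalty, months 1–3: 3 × 0.5% × £554,240.00 = £8,313.60
Penalty, months 4–18: 15 × 1% × £554,240.00 = £83,136.00
Interest: £554,240.00 × ((1 + 0.0125)^18 − 1) = £554,240.00 × 0.2505774… = £138,880.0149…
Total = £554,240.00 + £91,449.6000 + £138,880.0149… = £784,569.61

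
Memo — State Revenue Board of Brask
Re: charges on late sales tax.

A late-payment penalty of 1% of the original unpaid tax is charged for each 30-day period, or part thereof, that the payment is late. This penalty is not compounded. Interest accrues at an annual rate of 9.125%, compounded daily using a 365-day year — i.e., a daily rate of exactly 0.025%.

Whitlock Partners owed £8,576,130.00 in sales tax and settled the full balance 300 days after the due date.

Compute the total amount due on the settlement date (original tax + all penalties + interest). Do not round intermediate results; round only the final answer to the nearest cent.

Penalty periods: ⌈300/30⌉ = 10; penalty = 10 × 1% × £8,576,130.00 = £857,613.00
Interest: £8,576,130.00 × ((1 + 0.00025)^300 − 1) = £8,576,130.00 × 0.07787405… = £667,857.9546…
Total = £8,576,130.00 + £857,613.0000 + £667,857.9546… = £10,101,600.95

£10,101,600.95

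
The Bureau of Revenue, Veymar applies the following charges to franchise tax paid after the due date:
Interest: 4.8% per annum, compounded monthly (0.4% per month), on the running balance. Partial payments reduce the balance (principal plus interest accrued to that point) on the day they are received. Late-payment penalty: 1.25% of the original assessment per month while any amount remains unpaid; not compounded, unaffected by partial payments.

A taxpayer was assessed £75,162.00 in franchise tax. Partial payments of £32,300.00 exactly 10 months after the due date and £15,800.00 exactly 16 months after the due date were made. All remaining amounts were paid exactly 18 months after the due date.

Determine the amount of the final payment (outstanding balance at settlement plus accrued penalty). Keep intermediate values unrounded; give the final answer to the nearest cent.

£48,398.26

Balance at month 10: £75,162.0000 × (1 + 0.004)^10 = £78,223.1779…
After £32,300.00 payment: £78,223.1779… − £32,300.00 = £45,923.1779…
Balance at month 16: £45,923.1779… × (1 + 0.004)^6 = £47,036.4147…
After £15,800.00 payment: £47,036.4147… − £15,800.00 = £31,236.4147…
Balance at month 18: £31,236.4147… × (1 + 0.004)^2 = £31,486.8058…
Penalty: 18 × 1.25% × £75,162.00 = £16,911.45
Final settlement = outstanding balance + penalty = £31,486.8058… + £16,911.45 = £48,398.26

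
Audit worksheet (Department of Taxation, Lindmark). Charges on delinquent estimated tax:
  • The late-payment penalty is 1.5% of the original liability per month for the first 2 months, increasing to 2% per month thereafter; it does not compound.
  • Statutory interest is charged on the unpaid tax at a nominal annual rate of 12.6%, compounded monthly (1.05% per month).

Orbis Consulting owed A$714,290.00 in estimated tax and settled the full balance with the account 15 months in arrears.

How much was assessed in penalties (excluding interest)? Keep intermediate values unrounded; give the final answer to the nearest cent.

A$207,144.10

Penalty, months 1–2: 2 × 1.5% × A$714,290.00 = A$21,428.70
Penalty, months 3–15: 13 × 2% × A$714,290.00 = A$185,715.40
Total penalty = A$21,428.70 + A$185,715.40 = A$207,144.10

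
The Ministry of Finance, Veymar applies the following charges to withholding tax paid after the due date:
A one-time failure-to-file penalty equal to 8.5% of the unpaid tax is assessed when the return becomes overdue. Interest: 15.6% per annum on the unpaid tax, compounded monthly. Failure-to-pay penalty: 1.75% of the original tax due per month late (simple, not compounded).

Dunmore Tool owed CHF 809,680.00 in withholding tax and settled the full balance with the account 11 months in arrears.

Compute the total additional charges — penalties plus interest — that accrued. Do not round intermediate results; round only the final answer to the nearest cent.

CHF 348,297.70

Failure-to-file penalty: 8.5% × CHF 809,680.00 = CHF 68,822.80
Failure-to-pay penalty = 1.75% × CHF 809,680.00 × 11 mo = CHF 155,863.40
Interest (15.6%/yr ÷ 12 = 1.3%/month): CHF 809,680.00 × ((1 + 0.013)^11 − 1) = CHF 123,611.5007…
Penalties + interest = CHF 224,686.2000 + CHF 123,611.5007… = CHF 348,297.70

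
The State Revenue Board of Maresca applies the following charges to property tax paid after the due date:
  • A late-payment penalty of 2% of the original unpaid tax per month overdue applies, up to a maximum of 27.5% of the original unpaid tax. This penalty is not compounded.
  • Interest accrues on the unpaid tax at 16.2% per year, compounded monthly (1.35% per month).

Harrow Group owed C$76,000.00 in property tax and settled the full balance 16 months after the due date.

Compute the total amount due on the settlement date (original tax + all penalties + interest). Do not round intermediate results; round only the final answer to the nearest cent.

C$115,087.58

Penalty (uncapped): 16 × 2% × C$76,000.00 = C$24,320.00; cap = 27.5% × C$76,000.00 = C$20,900.00 → penalty = C$20,900.00
Interest: C$76,000.00 × ((1 + 0.0135)^16 − 1) = C$76,000.00 × 0.2393103… = C$18,187.5805…
Total = C$76,000.00 + C$20,900.0000 + C$18,187.5805… = C$115,087.58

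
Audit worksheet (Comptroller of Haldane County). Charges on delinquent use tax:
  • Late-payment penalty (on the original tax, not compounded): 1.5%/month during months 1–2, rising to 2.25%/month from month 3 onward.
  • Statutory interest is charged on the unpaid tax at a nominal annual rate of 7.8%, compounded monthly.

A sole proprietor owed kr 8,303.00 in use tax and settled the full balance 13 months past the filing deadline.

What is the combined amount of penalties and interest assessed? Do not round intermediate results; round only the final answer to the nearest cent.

kr 3,033.71

Penalty, months 1–2: 2 × 1.5% × kr 8,303.00 = kr 249.09
Penalty, months 3–13: 11 × 2.25% × kr 8,303.00 = kr 2,054.99…
Interest (7.8%/yr ÷ 12 = 0.65%/month): kr 8,303.00 × ((1 + 0.0065)^13 − 1) = kr 729.6289…
Penalties + interest = kr 2,304.0825 + kr 729.6289… = kr 3,033.71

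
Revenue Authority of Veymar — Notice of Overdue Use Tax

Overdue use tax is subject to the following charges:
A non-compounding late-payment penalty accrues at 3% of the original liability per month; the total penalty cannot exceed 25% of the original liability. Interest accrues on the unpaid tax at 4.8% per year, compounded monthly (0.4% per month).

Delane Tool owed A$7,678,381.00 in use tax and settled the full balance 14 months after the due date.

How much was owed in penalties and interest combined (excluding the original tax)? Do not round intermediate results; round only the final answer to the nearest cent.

Penalty (uncapped): 14 × 3% × A$7,678,381.00 = A$3,224,920.02; cap = 25% × A$7,678,381.00 = A$1,919,595.25 → penalty = A$1,919,595.25
Interest: A$7,678,381.00 × ((1 + 0.004)^14 − 1) = A$7,678,381.00 × 0.0574796… = A$441,349.9178…
Penalties + interest = A$1,919,595.2500 + A$441,349.9178… = A$2,360,945.17

A$2,360,945.17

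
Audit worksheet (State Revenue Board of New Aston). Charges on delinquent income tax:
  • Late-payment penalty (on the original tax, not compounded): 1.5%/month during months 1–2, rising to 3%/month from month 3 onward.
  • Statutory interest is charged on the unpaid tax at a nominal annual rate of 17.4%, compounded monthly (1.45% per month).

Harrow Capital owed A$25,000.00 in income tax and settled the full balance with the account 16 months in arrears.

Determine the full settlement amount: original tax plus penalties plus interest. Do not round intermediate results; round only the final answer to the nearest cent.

Penalty, months 1–2: 2 × 1.5% × A$25,000.00 = A$750.00
Penalty, months 3–16: 14 × 3% × A$25,000.00 = A$10,500.00
Interest: A$25,000.00 × ((1 + 0.0145)^16 − 1) = A$25,000.00 × 0.2590206… = A$6,475.5140…
Total = A$25,000.00 + A$11,250.0000 + A$6,475.5140… = A$42,725.51

A$42,725.51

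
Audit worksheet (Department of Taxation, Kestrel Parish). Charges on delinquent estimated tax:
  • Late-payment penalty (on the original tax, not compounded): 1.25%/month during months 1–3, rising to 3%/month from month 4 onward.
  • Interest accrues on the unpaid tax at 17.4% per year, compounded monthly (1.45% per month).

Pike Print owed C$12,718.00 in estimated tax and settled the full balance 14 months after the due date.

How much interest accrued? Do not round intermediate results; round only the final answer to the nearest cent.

Interest: C$12,718.00 × ((1 + 0.0145)^14 − 1) = C$12,718.00 × 0.2232880… = C$2,839.7769…

C$2,839.78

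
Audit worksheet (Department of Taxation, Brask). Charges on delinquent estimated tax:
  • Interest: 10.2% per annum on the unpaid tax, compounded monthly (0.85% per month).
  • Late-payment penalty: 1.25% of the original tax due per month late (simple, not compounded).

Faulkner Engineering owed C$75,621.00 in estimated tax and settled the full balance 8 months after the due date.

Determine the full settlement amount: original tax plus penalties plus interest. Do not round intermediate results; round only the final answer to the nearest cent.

Late-payment penalty = 1.25% × C$75,621.00 × 8 mo = C$7,562.10
Interest: C$75,621.00 × ((1 + 0.0085)^8 − 1) = C$75,621.00 × 0.0700578… = C$5,297.8378…
Total = C$75,621.00 + C$7,562.1000 + C$5,297.8378… = C$88,480.94

C$88,480.94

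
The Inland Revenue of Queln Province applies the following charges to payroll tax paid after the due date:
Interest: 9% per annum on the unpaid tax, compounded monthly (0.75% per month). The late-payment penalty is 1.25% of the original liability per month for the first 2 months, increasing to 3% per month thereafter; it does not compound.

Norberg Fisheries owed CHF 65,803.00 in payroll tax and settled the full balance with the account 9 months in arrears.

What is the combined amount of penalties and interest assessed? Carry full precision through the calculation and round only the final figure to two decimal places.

CHF 20,041.02

Penalty, months 1–2: 2 × 1.25% × CHF 65,803.00 = CHF 1,645.08…
Penalty, months 3–9: 7 × 3% × CHF 65,803.00 = CHF 13,818.63
Interest: CHF 65,803.00 × ((1 + 0.0075)^9 − 1) = CHF 65,803.00 × 0.0695608… = CHF 4,577.3119…
Penalties + interest = CHF 15,463.7050 + CHF 4,577.3119… = CHF 20,041.02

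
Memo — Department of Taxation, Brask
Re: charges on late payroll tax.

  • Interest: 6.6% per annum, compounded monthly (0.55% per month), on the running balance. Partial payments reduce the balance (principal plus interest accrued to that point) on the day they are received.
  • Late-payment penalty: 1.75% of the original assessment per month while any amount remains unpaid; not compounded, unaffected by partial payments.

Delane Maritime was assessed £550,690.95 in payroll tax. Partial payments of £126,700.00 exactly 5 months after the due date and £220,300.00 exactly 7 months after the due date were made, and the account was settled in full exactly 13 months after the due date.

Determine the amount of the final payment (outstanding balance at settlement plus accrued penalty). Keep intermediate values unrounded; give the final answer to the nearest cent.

Balance at month 5: £550,690.9500 × (1 + 0.0055)^5 = £566,002.4539…
After £126,700.00 payment: £566,002.4539… − £126,700.00 = £439,302.4539…
Balance at month 7: £439,302.4539… × (1 + 0.0055)^2 = £444,148.0698…
After £220,300.00 payment: £444,148.0698… − £220,300.00 = £223,848.0698…
Balance at month 13: £223,848.0698… × (1 + 0.0055)^6 = £231,337.3751…
Penalty: 13 × 1.75% × £550,690.95 = £125,282.19…
Final settlement = outstanding balance + penalty = £231,337.3751… + £125,282.19… = £356,619.57

£356,619.57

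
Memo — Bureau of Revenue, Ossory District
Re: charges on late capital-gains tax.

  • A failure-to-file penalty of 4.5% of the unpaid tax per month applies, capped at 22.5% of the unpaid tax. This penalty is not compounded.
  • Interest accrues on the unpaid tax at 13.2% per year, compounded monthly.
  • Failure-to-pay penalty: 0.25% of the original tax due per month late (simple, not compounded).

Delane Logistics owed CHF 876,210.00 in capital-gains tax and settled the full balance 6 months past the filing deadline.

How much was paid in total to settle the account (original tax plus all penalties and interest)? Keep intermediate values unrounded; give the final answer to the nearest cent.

Failure-to-file: 6 × 4.5% × CHF 876,210.00 = CHF 236,576.70, capped at 22.5% × CHF 876,210.00 = CHF 197,147.25
Failure-to-pay penalty = 0.25% × CHF 876,210.00 × 6 mo = CHF 13,143.15
Interest (13.2%/yr ÷ 12 = 1.1%/month): CHF 876,210.00 × ((1 + 0.011)^6 − 1) = CHF 59,443.6991…
Total = CHF 876,210.00 + CHF 210,290.4000 + CHF 59,443.6991… = CHF 1,145,944.10

CHF 1,145,944.10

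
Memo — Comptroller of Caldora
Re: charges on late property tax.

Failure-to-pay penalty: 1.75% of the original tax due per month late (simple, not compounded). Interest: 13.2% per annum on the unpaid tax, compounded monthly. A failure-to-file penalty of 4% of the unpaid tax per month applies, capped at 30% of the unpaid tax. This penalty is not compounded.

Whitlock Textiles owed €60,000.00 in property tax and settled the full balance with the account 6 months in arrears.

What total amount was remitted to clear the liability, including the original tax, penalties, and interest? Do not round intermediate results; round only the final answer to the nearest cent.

€84,770.51

Failure-to-file: 6 × 4% × €60,000.00 = €14,400.00 (under the 30% cap)
Failure-to-pay penalty: 6 × 1.75% × €60,000.00 = €6,300.00
Interest (13.2%/yr ÷ 12 = 1.1%/month): €60,000.00 × ((1 + 0.011)^6 − 1) = €4,070.5104…
Total = €60,000.00 + €20,700.0000 + €4,070.5104… = €84,770.51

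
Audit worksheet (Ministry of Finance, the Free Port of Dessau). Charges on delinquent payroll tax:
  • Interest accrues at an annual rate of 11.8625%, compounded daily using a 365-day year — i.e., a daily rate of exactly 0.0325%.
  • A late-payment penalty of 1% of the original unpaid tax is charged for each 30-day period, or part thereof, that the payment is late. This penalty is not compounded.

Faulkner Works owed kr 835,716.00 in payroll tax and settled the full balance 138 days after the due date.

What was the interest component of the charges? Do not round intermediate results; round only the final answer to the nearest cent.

kr 38,328.73

Interest: kr 835,716.00 × ((1 + 0.000325)^138 − 1) = kr 835,716.00 × 0.04586335… = kr 38,328.7327…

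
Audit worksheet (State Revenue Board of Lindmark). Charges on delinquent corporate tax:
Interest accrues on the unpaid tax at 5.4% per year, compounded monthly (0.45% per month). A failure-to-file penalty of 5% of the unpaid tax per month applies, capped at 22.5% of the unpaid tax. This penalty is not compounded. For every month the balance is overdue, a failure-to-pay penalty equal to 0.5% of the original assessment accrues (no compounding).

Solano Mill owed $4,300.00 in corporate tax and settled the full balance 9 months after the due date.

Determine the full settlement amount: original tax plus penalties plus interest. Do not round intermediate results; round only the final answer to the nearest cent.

Failure-to-file: 9 × 5% × $4,300.00 = $1,935.00, capped at 22.5% × $4,300.00 = $967.50
Failure-to-pay penalty = 0.5% × $4,300.00 × 9 mo = $193.50
Interest: $4,300.00 × ((1 + 0.0045)^9 − 1) = $4,300.00 × 0.0412367… = $177.3178…
Total = $4,300.00 + $1,161.0000 + $177.3178… = $5,638.32

$5,638.32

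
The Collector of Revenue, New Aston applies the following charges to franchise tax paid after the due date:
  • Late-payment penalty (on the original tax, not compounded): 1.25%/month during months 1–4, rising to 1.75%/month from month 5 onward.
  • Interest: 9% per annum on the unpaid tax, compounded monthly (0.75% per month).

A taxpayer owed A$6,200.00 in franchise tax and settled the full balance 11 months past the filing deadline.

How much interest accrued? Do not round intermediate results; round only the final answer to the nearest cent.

Interest: A$6,200.00 × ((1 + 0.0075)^11 − 1) = A$6,200.00 × 0.0856644… = A$531.1194…

A$531.12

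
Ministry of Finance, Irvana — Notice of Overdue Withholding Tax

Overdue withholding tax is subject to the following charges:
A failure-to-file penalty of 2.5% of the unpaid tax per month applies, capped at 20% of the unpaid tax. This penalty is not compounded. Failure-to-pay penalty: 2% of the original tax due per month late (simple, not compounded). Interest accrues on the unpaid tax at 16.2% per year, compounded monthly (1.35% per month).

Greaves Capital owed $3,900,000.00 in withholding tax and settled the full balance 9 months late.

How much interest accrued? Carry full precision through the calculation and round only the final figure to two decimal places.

$500,260.46

Interest: $3,900,000.00 × ((1 + 0.0135)^9 − 1) = $3,900,000.00 × 0.1282719… = $500,260.4631…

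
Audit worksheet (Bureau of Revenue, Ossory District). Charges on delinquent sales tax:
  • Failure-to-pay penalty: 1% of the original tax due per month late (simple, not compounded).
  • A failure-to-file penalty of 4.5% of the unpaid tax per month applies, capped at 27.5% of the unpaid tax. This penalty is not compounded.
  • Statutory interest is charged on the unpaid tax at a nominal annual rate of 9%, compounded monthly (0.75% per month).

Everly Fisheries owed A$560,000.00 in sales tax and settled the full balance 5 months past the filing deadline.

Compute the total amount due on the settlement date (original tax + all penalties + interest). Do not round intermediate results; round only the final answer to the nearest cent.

Failure-to-file: 5 × 4.5% × A$560,000.00 = A$126,000.00 (under the 27.5% cap)
Failure-to-pay penalty = 1% × A$560,000.00 × 5 mo = A$28,000.00
Interest: A$560,000.00 × ((1 + 0.0075)^5 − 1) = A$560,000.00 × 0.0380667… = A$21,317.3714…
Total = A$560,000.00 + A$154,000.0000 + A$21,317.3714… = A$735,317.37

A$735,317.37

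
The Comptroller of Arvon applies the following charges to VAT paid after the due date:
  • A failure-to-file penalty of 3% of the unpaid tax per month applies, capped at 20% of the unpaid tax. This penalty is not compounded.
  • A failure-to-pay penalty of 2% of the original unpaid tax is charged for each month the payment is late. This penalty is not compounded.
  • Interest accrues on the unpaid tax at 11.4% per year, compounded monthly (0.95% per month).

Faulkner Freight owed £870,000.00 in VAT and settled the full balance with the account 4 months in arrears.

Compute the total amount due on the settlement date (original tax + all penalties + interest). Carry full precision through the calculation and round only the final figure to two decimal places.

£1,077,534.10

Failure-to-file: 4 × 3% × £870,000.00 = £104,400.00 (under the 20% cap)
Failure-to-pay penalty: 4 × 2% × £870,000.00 = £69,600.00
Interest: £870,000.00 × ((1 + 0.0095)^4 − 1) = £870,000.00 × 0.0385449… = £33,534.0958…
Total = £870,000.00 + £174,000.0000 + £33,534.0958… = £1,077,534.10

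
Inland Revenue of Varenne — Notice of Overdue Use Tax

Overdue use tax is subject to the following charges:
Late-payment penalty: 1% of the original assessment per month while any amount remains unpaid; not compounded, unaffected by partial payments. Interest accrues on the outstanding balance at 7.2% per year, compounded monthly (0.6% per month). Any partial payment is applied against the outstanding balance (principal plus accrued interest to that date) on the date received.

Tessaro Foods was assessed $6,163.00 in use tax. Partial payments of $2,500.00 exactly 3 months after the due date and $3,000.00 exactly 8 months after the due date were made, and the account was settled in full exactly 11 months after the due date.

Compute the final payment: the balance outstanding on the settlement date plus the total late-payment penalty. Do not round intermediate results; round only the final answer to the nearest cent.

Balance at month 3: $6,163.0000 × (1 + 0.006)^3 = $6,274.6009…
After $2,500.00 payment: $6,274.6009… − $2,500.00 = $3,774.6009…
Balance at month 8: $3,774.6009… × (1 + 0.006)^5 = $3,889.2060…
After $3,000.00 payment: $3,889.2060… − $3,000.00 = $889.2060…
Balance at month 11: $889.2060… × (1 + 0.006)^3 = $905.3079…
Penalty: 11 × 1% × $6,163.00 = $677.93
Final settlement = outstanding balance + penalty = $905.3079… + $677.93 = $1,583.24

$1,583.24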